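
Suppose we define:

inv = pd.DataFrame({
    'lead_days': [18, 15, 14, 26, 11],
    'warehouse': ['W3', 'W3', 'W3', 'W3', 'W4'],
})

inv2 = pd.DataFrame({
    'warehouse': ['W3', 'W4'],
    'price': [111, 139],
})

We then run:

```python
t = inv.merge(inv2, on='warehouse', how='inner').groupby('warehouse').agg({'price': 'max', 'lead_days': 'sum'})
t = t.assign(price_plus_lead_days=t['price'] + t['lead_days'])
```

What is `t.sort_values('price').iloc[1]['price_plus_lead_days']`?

150

merge on 'warehouse' (how='inner') → 5 rows:
   lead_days warehouse  price
0         18        W3    111
1         15        W3    111
2         14        W3    111
3         26        W3    111
4         11        W4    139
group by warehouse: max(price), sum(lead_days):
           price  lead_days
warehouse                  
W3           111         73
W4           139         11
add column price_plus_lead_days = t['price'] + t['lead_days']:
           price  lead_days  price_plus_lead_days
warehouse                                        
W3           111         73                   184
W4           139         11                   150
sort by price:
           price  lead_days  price_plus_lead_days
warehouse                                        
W3           111         73                   184
W4           139         11                   150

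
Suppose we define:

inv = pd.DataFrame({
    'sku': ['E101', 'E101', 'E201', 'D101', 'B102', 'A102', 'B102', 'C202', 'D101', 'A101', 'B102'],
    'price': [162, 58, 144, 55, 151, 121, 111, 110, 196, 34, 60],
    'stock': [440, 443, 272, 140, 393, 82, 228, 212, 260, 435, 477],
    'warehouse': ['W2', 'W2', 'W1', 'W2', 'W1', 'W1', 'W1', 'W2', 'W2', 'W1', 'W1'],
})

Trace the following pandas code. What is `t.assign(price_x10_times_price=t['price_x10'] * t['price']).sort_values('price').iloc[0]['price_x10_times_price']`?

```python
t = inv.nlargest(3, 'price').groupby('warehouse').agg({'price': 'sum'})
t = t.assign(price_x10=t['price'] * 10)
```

take 3 rows with largest price:
    sku  price  stock warehouse
8  D101    196    260        W2
0  E101    162    440        W2
4  B102    151    393        W1
group by warehouse, sum of price:
           price
warehouse       
W1           151
W2           358
add column price_x10 = t['price'] * 10:
           price  price_x10
warehouse                  
W1           151       1510
W2           358       3580
add column price_x10_times_price = t['price_x10'] * t['price']:
           price  price_x10  price_x10_times_price
warehouse                                         
W1           151       1510                 228010
W2           358       3580                1281640
sort by price:
           price  price_x10  price_x10_times_price
warehouse                                         
W1           151       1510                 228010
W2           358       3580                1281640
Finally, value at position 0, column 'price_x10_times_price' = 228010.

228010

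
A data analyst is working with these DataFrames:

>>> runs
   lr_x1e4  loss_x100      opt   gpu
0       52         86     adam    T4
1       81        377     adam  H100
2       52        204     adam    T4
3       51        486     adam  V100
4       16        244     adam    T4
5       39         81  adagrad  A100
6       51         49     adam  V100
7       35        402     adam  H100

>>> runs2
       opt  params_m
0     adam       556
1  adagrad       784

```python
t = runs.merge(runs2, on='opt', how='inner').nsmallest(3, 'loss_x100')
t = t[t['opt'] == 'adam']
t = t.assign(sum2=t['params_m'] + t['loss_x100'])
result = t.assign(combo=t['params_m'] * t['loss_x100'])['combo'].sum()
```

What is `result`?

75060

merge on 'opt' (how='inner') → 8 rows:
   lr_x1e4  loss_x100      opt   gpu  params_m
0       52         86     adam    T4       556
1       81        377     adam  H100       556
2       52        204     adam    T4       556
3       51        486     adam  V100       556
4       16        244     adam    T4       556
5       39         81  adagrad  A100       784
6       51         49     adam  V100       556
7       35        402     adam  H100       556
take 3 rows with smallest loss_x100:
   lr_x1e4  loss_x100      opt   gpu  params_m
6       51         49     adam  V100       556
5       39         81  adagrad  A100       784
0       52         86     adam    T4       556
filter rows where opt == 'adam':
   lr_x1e4  loss_x100   opt   gpu  params_m
6       51         49  adam  V100       556
0       52         86  adam    T4       556
add column sum2 = t['params_m'] + t['loss_x100']:
   lr_x1e4  loss_x100   opt   gpu  params_m  sum2
6       51         49  adam  V100       556   605
0       52         86  adam    T4       556   642
add column combo = t['params_m'] * t['loss_x100']:
   lr_x1e4  loss_x100   opt   gpu  params_m  sum2  combo
6       51         49  adam  V100       556   605  27244
0       52         86  adam    T4       556   642  47816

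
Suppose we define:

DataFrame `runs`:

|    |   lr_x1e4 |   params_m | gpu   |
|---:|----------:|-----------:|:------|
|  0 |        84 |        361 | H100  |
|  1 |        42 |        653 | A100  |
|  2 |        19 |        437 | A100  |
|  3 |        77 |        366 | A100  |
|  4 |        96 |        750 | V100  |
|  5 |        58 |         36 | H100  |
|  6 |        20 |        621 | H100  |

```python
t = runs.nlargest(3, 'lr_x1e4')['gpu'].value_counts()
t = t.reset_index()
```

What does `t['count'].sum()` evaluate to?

3

take 3 rows with largest lr_x1e4:
   lr_x1e4  params_m   gpu
4       96       750  V100
0       84       361  H100
3       77       366  A100
value_counts of gpu:
gpu
V100    1
H100    1
A100    1
Name: count, dtype: int64
reset_index():
    gpu  count
0  V100      1
1  H100      1
2  A100      1
Hence 3.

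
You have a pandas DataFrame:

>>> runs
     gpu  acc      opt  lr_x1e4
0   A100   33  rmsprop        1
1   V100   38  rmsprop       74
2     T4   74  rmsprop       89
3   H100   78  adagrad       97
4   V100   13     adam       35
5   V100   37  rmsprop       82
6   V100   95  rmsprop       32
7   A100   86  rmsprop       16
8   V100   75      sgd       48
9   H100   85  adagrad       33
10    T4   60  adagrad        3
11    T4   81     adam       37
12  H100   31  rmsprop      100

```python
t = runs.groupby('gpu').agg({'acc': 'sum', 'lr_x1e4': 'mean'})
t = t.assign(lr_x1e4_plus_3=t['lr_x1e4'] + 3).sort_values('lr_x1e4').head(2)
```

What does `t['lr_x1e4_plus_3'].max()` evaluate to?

group by gpu: sum(acc), mean(lr_x1e4):
      acc    lr_x1e4
gpu                 
A100  119   8.500000
H100  194  76.666667
T4    215  43.000000
V100  258  54.200000
add column lr_x1e4_plus_3 = t['lr_x1e4'] + 3:
      acc    lr_x1e4  lr_x1e4_plus_3
gpu                                 
A100  119   8.500000       11.500000
H100  194  76.666667       79.666667
T4    215  43.000000       46.000000
V100  258  54.200000       57.200000
sort by lr_x1e4:
      acc    lr_x1e4  lr_x1e4_plus_3
gpu                                 
A100  119   8.500000       11.500000
T4    215  43.000000       46.000000
V100  258  54.200000       57.200000
H100  194  76.666667       79.666667
take first 2 rows:
      acc  lr_x1e4  lr_x1e4_plus_3
gpu                               
A100  119      8.5            11.5
T4    215     43.0            46.0

46.0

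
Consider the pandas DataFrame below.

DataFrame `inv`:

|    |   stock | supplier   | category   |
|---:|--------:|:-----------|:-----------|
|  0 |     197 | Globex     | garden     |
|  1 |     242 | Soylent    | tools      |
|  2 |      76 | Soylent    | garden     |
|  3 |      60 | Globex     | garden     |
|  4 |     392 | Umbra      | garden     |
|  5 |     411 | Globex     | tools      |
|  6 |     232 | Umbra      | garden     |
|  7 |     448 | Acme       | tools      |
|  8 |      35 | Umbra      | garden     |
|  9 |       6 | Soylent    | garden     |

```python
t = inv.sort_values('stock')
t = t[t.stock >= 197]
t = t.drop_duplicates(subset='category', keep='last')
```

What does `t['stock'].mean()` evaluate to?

sort by stock:
   stock supplier category
9      6  Soylent   garden
8     35    Umbra   garden
3     60   Globex   garden
2     76  Soylent   garden
0    197   Globex   garden
6    232    Umbra   garden
1    242  Soylent    tools
4    392    Umbra   garden
5    411   Globex    tools
7    448     Acme    tools
filter rows where stock >= 197:
   stock supplier category
0    197   Globex   garden
6    232    Umbra   garden
1    242  Soylent    tools
4    392    Umbra   garden
5    411   Globex    tools
7    448     Acme    tools
drop duplicate category (keep=last):
   stock supplier category
4    392    Umbra   garden
7    448     Acme    tools
Reading off the mean of column 'stock', we get 420.0.

420.0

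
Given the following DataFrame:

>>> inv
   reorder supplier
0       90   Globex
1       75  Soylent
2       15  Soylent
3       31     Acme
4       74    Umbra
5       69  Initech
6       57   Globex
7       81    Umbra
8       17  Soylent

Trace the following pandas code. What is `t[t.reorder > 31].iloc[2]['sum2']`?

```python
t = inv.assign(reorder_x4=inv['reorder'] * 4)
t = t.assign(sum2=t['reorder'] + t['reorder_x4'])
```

370

add column reorder_x4 = inv['reorder'] * 4:
   reorder supplier  reorder_x4
0       90   Globex         360
1       75  Soylent         300
2       15  Soylent          60
3       31     Acme         124
4       74    Umbra         296
5       69  Initech         276
6       57   Globex         228
7       81    Umbra         324
8       17  Soylent          68
add column sum2 = t['reorder'] + t['reorder_x4']:
   reorder supplier  reorder_x4  sum2
0       90   Globex         360   450
1       75  Soylent         300   375
2       15  Soylent          60    75
3       31     Acme         124   155
4       74    Umbra         296   370
5       69  Initech         276   345
6       57   Globex         228   285
7       81    Umbra         324   405
8       17  Soylent          68    85
filter rows where reorder > 31:
   reorder supplier  reorder_x4  sum2
0       90   Globex         360   450
1       75  Soylent         300   375
4       74    Umbra         296   370
5       69  Initech         276   345
6       57   Globex         228   285
7       81    Umbra         324   405
So iloc[2]['sum2'] = 370.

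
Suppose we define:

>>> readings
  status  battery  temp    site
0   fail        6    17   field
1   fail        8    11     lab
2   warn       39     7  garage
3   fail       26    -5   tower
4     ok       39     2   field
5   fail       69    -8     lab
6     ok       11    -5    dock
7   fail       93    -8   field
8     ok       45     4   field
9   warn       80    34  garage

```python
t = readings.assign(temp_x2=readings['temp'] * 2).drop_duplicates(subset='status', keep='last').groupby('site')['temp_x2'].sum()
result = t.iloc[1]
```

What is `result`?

add column temp_x2 = readings['temp'] * 2:
  status  battery  temp    site  temp_x2
0   fail        6    17   field       34
1   fail        8    11     lab       22
2   warn       39     7  garage       14
3   fail       26    -5   tower      -10
4     ok       39     2   field        4
5   fail       69    -8     lab      -16
6     ok       11    -5    dock      -10
7   fail       93    -8   field      -16
8     ok       45     4   field        8
9   warn       80    34  garage       68
drop duplicate status (keep=last):
  status  battery  temp    site  temp_x2
7   fail       93    -8   field      -16
8     ok       45     4   field        8
9   warn       80    34  garage       68
group by site, sum of temp_x2:
site
field     -8
garage    68
Name: temp_x2, dtype: int64
Then the value at position 1: 68

68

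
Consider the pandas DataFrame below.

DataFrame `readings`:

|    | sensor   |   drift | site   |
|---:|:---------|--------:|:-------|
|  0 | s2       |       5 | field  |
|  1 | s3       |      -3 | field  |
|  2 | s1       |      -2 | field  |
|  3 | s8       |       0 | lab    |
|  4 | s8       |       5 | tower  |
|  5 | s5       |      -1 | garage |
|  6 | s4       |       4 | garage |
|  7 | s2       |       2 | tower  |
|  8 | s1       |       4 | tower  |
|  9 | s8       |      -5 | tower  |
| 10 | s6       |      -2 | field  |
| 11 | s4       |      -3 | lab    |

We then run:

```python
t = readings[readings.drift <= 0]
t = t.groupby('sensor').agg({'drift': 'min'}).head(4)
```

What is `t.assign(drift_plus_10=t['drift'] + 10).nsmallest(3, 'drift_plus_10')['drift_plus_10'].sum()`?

filter rows where drift <= 0:
   sensor  drift    site
1      s3     -3   field
2      s1     -2   field
3      s8      0     lab
5      s5     -1  garage
9      s8     -5   tower
10     s6     -2   field
11     s4     -3     lab
group by sensor, min of drift:
        drift
sensor       
s1         -2
s3         -3
s4         -3
s5         -1
s6         -2
s8         -5
take first 4 rows:
        drift
sensor       
s1         -2
s3         -3
s4         -3
s5         -1
add column drift_plus_10 = t['drift'] + 10:
        drift  drift_plus_10
sensor                      
s1         -2              8
s3         -3              7
s4         -3              7
s5         -1              9
take 3 rows with smallest drift_plus_10:
        drift  drift_plus_10
sensor                      
s3         -3              7
s4         -3              7
s1         -2              8
So sum() = 22.

22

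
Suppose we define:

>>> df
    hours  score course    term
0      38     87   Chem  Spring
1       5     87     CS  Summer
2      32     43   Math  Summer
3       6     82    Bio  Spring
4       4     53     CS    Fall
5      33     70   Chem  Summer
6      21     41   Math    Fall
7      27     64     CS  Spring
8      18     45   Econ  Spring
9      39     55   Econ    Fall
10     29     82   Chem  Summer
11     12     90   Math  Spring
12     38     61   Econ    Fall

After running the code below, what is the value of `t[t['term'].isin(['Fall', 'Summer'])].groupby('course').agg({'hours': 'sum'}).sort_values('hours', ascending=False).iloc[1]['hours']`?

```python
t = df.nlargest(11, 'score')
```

take 11 rows with largest score:
    hours  score course    term
11     12     90   Math  Spring
0      38     87   Chem  Spring
1       5     87     CS  Summer
3       6     82    Bio  Spring
10     29     82   Chem  Summer
5      33     70   Chem  Summer
7      27     64     CS  Spring
12     38     61   Econ    Fall
9      39     55   Econ    Fall
4       4     53     CS    Fall
8      18     45   Econ  Spring
filter rows where term in ['Fall', 'Summer']:
    hours  score course    term
1       5     87     CS  Summer
10     29     82   Chem  Summer
5      33     70   Chem  Summer
12     38     61   Econ    Fall
9      39     55   Econ    Fall
4       4     53     CS    Fall
group by course, sum of hours:
        hours
course       
CS          9
Chem       62
Econ       77
sort by hours descending:
        hours
course       
Econ       77
Chem       62
CS          9
The value at position 1, column 'hours' is 62.

62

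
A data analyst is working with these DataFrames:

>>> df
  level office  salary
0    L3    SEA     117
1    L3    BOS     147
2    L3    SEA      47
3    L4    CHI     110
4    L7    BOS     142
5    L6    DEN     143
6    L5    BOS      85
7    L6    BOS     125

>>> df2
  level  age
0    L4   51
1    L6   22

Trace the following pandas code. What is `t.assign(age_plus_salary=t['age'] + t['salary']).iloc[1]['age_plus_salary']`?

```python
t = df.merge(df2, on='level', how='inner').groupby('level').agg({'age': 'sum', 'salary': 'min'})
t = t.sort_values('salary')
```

169

merge on 'level' (how='inner') → 3 rows:
  level office  salary  age
0    L4    CHI     110   51
1    L6    DEN     143   22
2    L6    BOS     125   22
group by level: sum(age), min(salary):
       age  salary
level             
L4      51     110
L6      44     125
sort by salary:
       age  salary
level             
L4      51     110
L6      44     125
add column age_plus_salary = t['age'] + t['salary']:
       age  salary  age_plus_salary
level                              
L4      51     110              161
L6      44     125              169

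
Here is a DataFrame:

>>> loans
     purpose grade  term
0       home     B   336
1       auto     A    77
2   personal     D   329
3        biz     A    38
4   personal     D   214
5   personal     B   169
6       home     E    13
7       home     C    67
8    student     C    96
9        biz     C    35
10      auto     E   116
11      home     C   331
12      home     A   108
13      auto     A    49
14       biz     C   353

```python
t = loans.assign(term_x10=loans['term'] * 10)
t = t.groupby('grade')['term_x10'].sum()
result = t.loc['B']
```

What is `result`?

add column term_x10 = loans['term'] * 10:
     purpose grade  term  term_x10
0       home     B   336      3360
1       auto     A    77       770
2   personal     D   329      3290
3        biz     A    38       380
4   personal     D   214      2140
5   personal     B   169      1690
6       home     E    13       130
7       home     C    67       670
8    student     C    96       960
9        biz     C    35       350
10      auto     E   116      1160
11      home     C   331      3310
12      home     A   108      1080
13      auto     A    49       490
14       biz     C   353      3530
group by grade, sum of term_x10:
grade
A    2720
B    5050
C    8820
D    5430
E    1290
Name: term_x10, dtype: int64

5050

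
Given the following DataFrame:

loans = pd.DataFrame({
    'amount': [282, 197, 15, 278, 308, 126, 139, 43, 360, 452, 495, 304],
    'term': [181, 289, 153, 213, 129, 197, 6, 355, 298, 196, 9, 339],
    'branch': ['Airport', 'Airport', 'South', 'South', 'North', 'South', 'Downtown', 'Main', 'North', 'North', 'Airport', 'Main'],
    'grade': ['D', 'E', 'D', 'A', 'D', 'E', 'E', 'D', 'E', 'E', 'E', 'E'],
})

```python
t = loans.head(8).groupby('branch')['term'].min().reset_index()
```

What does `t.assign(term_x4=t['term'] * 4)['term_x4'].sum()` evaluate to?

take first 8 rows:
   amount  term    branch grade
0     282   181   Airport     D
1     197   289   Airport     E
2      15   153     South     D
3     278   213     South     A
4     308   129     North     D
5     126   197     South     E
6     139     6  Downtown     E
7      43   355      Main     D
group by branch, min of term:
branch
Airport     181
Downtown      6
Main        355
North       129
South       153
Name: term, dtype: int64
reset_index():
     branch  term
0   Airport   181
1  Downtown     6
2      Main   355
3     North   129
4     South   153
add column term_x4 = t['term'] * 4:
     branch  term  term_x4
0   Airport   181      724
1  Downtown     6       24
2      Main   355     1420
3     North   129      516
4     South   153      612

3296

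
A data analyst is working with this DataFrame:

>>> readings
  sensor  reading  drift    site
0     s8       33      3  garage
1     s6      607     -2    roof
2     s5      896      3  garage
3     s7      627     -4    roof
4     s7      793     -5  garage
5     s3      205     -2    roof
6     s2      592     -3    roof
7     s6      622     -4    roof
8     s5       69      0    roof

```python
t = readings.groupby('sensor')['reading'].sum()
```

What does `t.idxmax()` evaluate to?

group by sensor, sum of reading:
sensor
s2     592
s3     205
s5     965
s6    1229
s7    1420
s8      33
Name: reading, dtype: int64
Reading off the label with the largest value, we get s7.

s7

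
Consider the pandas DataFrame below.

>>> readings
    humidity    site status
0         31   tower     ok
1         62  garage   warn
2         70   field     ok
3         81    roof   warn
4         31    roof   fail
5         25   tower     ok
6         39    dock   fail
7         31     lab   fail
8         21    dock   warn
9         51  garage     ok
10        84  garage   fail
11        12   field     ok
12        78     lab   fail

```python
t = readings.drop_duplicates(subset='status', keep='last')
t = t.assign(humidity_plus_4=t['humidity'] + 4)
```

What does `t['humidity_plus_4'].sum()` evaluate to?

123

drop duplicate status (keep=last):
    humidity   site status
8         21   dock   warn
11        12  field     ok
12        78    lab   fail
add column humidity_plus_4 = t['humidity'] + 4:
    humidity   site status  humidity_plus_4
8         21   dock   warn               25
11        12  field     ok               16
12        78    lab   fail               82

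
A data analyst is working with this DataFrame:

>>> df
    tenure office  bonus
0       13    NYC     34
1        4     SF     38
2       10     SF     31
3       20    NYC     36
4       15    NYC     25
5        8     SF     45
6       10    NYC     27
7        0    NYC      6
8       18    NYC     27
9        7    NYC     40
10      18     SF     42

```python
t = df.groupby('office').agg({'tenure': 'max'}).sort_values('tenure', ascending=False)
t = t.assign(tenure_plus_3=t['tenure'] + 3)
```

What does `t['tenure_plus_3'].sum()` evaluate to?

group by office, max of tenure:
        tenure
office        
NYC         20
SF          18
sort by tenure descending:
        tenure
office        
NYC         20
SF          18
add column tenure_plus_3 = t['tenure'] + 3:
        tenure  tenure_plus_3
office                       
NYC         20             23
SF          18             21
The sum of column 'tenure_plus_3' is 44.

44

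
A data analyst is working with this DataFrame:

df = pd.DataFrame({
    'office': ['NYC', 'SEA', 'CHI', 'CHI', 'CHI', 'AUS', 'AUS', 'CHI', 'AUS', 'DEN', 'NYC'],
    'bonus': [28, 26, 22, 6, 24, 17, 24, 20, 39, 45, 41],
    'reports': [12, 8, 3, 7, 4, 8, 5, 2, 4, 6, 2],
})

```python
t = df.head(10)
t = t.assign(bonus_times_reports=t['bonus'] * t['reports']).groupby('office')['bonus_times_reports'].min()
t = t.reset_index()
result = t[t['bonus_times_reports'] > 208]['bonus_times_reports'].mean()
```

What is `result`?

take first 10 rows:
  office  bonus  reports
0    NYC     28       12
1    SEA     26        8
2    CHI     22        3
3    CHI      6        7
4    CHI     24        4
5    AUS     17        8
6    AUS     24        5
7    CHI     20        2
8    AUS     39        4
9    DEN     45        6
add column bonus_times_reports = t['bonus'] * t['reports']:
  office  bonus  reports  bonus_times_reports
0    NYC     28       12                  336
1    SEA     26        8                  208
2    CHI     22        3                   66
3    CHI      6        7                   42
4    CHI     24        4                   96
5    AUS     17        8                  136
6    AUS     24        5                  120
7    CHI     20        2                   40
8    AUS     39        4                  156
9    DEN     45        6                  270
group by office, min of bonus_times_reports:
office
AUS    120
CHI     40
DEN    270
NYC    336
SEA    208
Name: bonus_times_reports, dtype: int64
reset_index():
  office  bonus_times_reports
0    AUS                  120
1    CHI                   40
2    DEN                  270
3    NYC                  336
4    SEA                  208
filter rows where bonus_times_reports > 208:
  office  bonus_times_reports
2    DEN                  270
3    NYC                  336
The mean of column 'bonus_times_reports' is 303.0.

303.0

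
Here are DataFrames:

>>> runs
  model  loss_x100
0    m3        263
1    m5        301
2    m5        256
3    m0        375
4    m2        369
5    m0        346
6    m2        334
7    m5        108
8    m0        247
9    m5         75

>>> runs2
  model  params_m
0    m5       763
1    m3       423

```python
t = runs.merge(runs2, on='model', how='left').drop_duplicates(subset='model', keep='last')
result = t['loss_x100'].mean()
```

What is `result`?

229.75

merge on 'model' (how='left') → 10 rows:
  model  loss_x100  params_m
0    m3        263     423.0
1    m5        301     763.0
2    m5        256     763.0
3    m0        375       NaN
4    m2        369       NaN
5    m0        346       NaN
6    m2        334       NaN
7    m5        108     763.0
8    m0        247       NaN
9    m5         75     763.0
drop duplicate model (keep=last):
  model  loss_x100  params_m
0    m3        263     423.0
6    m2        334       NaN
8    m0        247       NaN
9    m5         75     763.0
Reading off the mean of column 'loss_x100', we get 229.75.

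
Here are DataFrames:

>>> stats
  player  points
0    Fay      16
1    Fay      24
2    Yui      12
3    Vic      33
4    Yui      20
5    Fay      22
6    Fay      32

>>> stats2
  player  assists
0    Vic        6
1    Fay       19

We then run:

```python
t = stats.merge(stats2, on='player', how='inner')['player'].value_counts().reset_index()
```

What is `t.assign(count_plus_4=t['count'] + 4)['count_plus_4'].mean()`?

6.5

merge on 'player' (how='inner') → 5 rows:
  player  points  assists
0    Fay      16       19
1    Fay      24       19
2    Vic      33        6
3    Fay      22       19
4    Fay      32       19
value_counts of player:
player
Fay    4
Vic    1
Name: count, dtype: int64
reset_index():
  player  count
0    Fay      4
1    Vic      1
add column count_plus_4 = t['count'] + 4:
  player  count  count_plus_4
0    Fay      4             8
1    Vic      1             5
Then the mean of column 'count_plus_4': 6.5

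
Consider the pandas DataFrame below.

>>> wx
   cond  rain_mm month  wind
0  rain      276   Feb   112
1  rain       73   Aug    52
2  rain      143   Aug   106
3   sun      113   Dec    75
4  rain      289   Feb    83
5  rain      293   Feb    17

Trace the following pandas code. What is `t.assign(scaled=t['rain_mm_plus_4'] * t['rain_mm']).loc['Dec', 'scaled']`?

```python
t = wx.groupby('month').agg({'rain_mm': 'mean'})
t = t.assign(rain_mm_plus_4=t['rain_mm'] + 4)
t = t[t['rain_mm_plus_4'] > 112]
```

13221.0

group by month, mean of rain_mm:
       rain_mm
month         
Aug      108.0
Dec      113.0
Feb      286.0
add column rain_mm_plus_4 = t['rain_mm'] + 4:
       rain_mm  rain_mm_plus_4
month                         
Aug      108.0           112.0
Dec      113.0           117.0
Feb      286.0           290.0
filter rows where rain_mm_plus_4 > 112:
       rain_mm  rain_mm_plus_4
month                         
Dec      113.0           117.0
Feb      286.0           290.0
add column scaled = t['rain_mm_plus_4'] * t['rain_mm']:
       rain_mm  rain_mm_plus_4   scaled
month                                  
Dec      113.0           117.0  13221.0
Feb      286.0           290.0  82940.0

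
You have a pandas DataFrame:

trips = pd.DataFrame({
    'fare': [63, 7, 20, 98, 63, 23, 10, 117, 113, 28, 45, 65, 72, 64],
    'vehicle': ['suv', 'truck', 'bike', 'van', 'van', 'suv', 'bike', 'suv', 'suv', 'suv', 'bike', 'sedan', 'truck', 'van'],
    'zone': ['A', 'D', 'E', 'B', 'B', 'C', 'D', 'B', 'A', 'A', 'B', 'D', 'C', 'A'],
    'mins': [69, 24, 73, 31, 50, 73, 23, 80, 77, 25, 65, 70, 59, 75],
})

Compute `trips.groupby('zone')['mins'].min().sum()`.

211

group by zone, min of mins:
zone
A    25
B    31
C    59
D    23
E    73
Name: mins, dtype: int64
sum of the resulting series → 211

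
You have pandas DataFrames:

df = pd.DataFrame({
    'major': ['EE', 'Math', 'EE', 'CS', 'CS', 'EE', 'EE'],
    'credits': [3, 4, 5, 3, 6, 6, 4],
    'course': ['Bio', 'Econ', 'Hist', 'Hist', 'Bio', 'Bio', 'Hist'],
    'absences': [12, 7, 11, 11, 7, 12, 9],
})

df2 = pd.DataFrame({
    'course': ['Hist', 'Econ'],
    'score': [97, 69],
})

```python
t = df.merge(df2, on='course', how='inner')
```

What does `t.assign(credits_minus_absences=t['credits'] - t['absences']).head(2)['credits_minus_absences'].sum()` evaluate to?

-9

merge on 'course' (how='inner') → 4 rows:
  major  credits course  absences  score
0  Math        4   Econ         7     69
1    EE        5   Hist        11     97
2    CS        3   Hist        11     97
3    EE        4   Hist         9     97
add column credits_minus_absences = t['credits'] - t['absences']:
  major  credits course  absences  score  credits_minus_absences
0  Math        4   Econ         7     69                      -3
1    EE        5   Hist        11     97                      -6
2    CS        3   Hist        11     97                      -8
3    EE        4   Hist         9     97                      -5
take first 2 rows:
  major  credits course  absences  score  credits_minus_absences
0  Math        4   Econ         7     69                      -3
1    EE        5   Hist        11     97                      -6
The sum of column 'credits_minus_absences' is -9.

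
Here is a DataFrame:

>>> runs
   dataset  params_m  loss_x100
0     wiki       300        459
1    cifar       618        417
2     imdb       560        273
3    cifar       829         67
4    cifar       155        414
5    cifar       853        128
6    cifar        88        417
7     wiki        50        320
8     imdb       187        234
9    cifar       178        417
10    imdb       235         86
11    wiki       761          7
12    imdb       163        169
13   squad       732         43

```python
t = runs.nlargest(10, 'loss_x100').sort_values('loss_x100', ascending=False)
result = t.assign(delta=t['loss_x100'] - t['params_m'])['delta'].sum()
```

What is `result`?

take 10 rows with largest loss_x100:
   dataset  params_m  loss_x100
0     wiki       300        459
1    cifar       618        417
6    cifar        88        417
9    cifar       178        417
4    cifar       155        414
7     wiki        50        320
2     imdb       560        273
8     imdb       187        234
12    imdb       163        169
5    cifar       853        128
sort by loss_x100 descending:
   dataset  params_m  loss_x100
0     wiki       300        459
1    cifar       618        417
6    cifar        88        417
9    cifar       178        417
4    cifar       155        414
7     wiki        50        320
2     imdb       560        273
8     imdb       187        234
12    imdb       163        169
5    cifar       853        128
add column delta = t['loss_x100'] - t['params_m']:
   dataset  params_m  loss_x100  delta
0     wiki       300        459    159
1    cifar       618        417   -201
6    cifar        88        417    329
9    cifar       178        417    239
4    cifar       155        414    259
7     wiki        50        320    270
2     imdb       560        273   -287
8     imdb       187        234     47
12    imdb       163        169      6
5    cifar       853        128   -725

96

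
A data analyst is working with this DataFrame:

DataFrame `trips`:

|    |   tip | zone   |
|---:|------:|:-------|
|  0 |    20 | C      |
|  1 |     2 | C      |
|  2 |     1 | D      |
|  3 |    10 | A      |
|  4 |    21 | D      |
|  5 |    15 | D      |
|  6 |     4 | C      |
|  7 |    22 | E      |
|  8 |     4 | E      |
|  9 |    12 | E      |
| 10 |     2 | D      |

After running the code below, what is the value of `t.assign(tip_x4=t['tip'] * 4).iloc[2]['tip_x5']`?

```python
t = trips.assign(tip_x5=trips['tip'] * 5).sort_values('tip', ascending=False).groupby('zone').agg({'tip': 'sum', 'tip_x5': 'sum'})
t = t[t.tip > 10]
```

190

add column tip_x5 = trips['tip'] * 5:
    tip zone  tip_x5
0    20    C     100
1     2    C      10
2     1    D       5
3    10    A      50
4    21    D     105
5    15    D      75
6     4    C      20
7    22    E     110
8     4    E      20
9    12    E      60
10    2    D      10
sort by tip descending:
    tip zone  tip_x5
7    22    E     110
4    21    D     105
0    20    C     100
5    15    D      75
9    12    E      60
3    10    A      50
6     4    C      20
8     4    E      20
1     2    C      10
10    2    D      10
2     1    D       5
group by zone: sum(tip), sum(tip_x5):
      tip  tip_x5
zone             
A      10      50
C      26     130
D      39     195
E      38     190
filter rows where tip > 10:
      tip  tip_x5
zone             
C      26     130
D      39     195
E      38     190
add column tip_x4 = t['tip'] * 4:
      tip  tip_x5  tip_x4
zone                     
C      26     130     104
D      39     195     156
E      38     190     152
Then the value at position 2, column 'tip_x5': 190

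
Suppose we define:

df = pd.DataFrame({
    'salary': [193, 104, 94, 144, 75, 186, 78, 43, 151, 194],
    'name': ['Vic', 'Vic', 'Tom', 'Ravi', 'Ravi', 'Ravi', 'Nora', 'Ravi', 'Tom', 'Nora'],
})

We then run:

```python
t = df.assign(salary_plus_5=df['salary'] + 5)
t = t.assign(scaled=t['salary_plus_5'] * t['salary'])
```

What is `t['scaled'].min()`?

add column salary_plus_5 = df['salary'] + 5:
   salary  name  salary_plus_5
0     193   Vic            198
1     104   Vic            109
2      94   Tom             99
3     144  Ravi            149
4      75  Ravi             80
5     186  Ravi            191
6      78  Nora             83
7      43  Ravi             48
8     151   Tom            156
9     194  Nora            199
add column scaled = t['salary_plus_5'] * t['salary']:
   salary  name  salary_plus_5  scaled
0     193   Vic            198   38214
1     104   Vic            109   11336
2      94   Tom             99    9306
3     144  Ravi            149   21456
4      75  Ravi             80    6000
5     186  Ravi            191   35526
6      78  Nora             83    6474
7      43  Ravi             48    2064
8     151   Tom            156   23556
9     194  Nora            199   38606
Then the min of column 'scaled': 2064

2064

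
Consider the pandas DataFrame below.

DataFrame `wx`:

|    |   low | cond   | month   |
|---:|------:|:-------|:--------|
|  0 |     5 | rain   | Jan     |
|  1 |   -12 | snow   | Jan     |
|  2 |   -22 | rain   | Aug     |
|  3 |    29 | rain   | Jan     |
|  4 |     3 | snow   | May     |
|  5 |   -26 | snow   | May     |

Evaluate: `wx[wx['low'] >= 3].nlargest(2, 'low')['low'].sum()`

filter rows where low >= 3:
   low  cond month
0    5  rain   Jan
3   29  rain   Jan
4    3  snow   May
take 2 rows with largest low:
   low  cond month
3   29  rain   Jan
0    5  rain   Jan
Then the sum of column 'low': 34

34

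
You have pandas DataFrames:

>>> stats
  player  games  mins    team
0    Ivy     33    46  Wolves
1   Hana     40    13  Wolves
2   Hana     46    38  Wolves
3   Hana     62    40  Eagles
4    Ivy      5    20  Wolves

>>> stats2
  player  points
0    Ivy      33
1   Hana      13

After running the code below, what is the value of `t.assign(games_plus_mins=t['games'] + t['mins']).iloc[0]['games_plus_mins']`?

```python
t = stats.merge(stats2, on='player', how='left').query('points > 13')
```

merge on 'player' (how='left') → 5 rows:
  player  games  mins    team  points
0    Ivy     33    46  Wolves      33
1   Hana     40    13  Wolves      13
2   Hana     46    38  Wolves      13
3   Hana     62    40  Eagles      13
4    Ivy      5    20  Wolves      33
filter rows where points > 13:
  player  games  mins    team  points
0    Ivy     33    46  Wolves      33
4    Ivy      5    20  Wolves      33
add column games_plus_mins = t['games'] + t['mins']:
  player  games  mins    team  points  games_plus_mins
0    Ivy     33    46  Wolves      33               79
4    Ivy      5    20  Wolves      33               25

79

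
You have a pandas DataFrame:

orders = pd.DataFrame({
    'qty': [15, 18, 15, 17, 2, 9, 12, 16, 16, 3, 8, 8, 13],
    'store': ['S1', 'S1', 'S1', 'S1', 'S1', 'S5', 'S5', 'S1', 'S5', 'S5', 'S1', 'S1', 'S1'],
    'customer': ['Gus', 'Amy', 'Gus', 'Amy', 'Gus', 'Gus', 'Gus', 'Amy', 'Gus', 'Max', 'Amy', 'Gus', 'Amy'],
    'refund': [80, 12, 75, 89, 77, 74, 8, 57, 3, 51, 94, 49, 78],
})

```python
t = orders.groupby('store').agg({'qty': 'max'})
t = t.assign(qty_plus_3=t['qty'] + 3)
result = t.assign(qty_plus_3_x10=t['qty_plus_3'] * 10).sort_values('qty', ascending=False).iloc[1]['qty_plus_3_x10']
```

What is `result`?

190

group by store, max of qty:
       qty
store     
S1      18
S5      16
add column qty_plus_3 = t['qty'] + 3:
       qty  qty_plus_3
store                 
S1      18          21
S5      16          19
add column qty_plus_3_x10 = t['qty_plus_3'] * 10:
       qty  qty_plus_3  qty_plus_3_x10
store                                 
S1      18          21             210
S5      16          19             190
sort by qty descending:
       qty  qty_plus_3  qty_plus_3_x10
store                                 
S1      18          21             210
S5      16          19             190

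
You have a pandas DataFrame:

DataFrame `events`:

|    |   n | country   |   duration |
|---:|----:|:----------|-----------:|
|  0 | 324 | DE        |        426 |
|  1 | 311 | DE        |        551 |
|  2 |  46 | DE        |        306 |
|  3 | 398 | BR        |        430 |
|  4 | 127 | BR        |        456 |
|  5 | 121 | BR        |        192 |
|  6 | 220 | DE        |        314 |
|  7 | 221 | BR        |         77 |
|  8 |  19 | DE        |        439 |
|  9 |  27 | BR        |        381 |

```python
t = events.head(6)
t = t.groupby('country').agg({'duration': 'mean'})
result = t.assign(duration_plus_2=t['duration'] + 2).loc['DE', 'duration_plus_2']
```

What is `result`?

take first 6 rows:
     n country  duration
0  324      DE       426
1  311      DE       551
2   46      DE       306
3  398      BR       430
4  127      BR       456
5  121      BR       192
group by country, mean of duration:
           duration
country            
BR       359.333333
DE       427.666667
add column duration_plus_2 = t['duration'] + 2:
           duration  duration_plus_2
country                             
BR       359.333333       361.333333
DE       427.666667       429.666667

429.666666667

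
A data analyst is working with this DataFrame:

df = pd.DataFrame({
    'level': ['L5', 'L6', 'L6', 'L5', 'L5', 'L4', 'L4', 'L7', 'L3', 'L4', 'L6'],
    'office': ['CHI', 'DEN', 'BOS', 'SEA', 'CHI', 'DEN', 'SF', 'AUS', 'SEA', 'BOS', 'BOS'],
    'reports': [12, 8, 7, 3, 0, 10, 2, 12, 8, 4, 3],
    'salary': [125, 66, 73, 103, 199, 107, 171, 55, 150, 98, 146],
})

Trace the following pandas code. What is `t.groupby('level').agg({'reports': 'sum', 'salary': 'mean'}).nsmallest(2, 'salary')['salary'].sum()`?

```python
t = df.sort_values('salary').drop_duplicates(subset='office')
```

sort by salary:
   level office  reports  salary
7     L7    AUS       12      55
1     L6    DEN        8      66
2     L6    BOS        7      73
9     L4    BOS        4      98
3     L5    SEA        3     103
5     L4    DEN       10     107
0     L5    CHI       12     125
10    L6    BOS        3     146
8     L3    SEA        8     150
6     L4     SF        2     171
4     L5    CHI        0     199
drop duplicate office (keep=first):
  level office  reports  salary
7    L7    AUS       12      55
1    L6    DEN        8      66
2    L6    BOS        7      73
3    L5    SEA        3     103
0    L5    CHI       12     125
6    L4     SF        2     171
group by level: sum(reports), mean(salary):
       reports  salary
level                 
L4           2   171.0
L5          15   114.0
L6          15    69.5
L7          12    55.0
take 2 rows with smallest salary:
       reports  salary
level                 
L7          12    55.0
L6          15    69.5

124.5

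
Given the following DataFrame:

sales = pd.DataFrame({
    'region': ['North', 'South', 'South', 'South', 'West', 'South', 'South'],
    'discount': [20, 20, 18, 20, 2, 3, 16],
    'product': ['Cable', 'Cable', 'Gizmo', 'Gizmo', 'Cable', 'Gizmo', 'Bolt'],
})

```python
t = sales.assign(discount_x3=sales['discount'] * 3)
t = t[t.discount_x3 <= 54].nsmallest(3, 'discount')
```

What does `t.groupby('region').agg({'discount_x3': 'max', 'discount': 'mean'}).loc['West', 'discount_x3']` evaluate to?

add column discount_x3 = sales['discount'] * 3:
  region  discount product  discount_x3
0  North        20   Cable           60
1  South        20   Cable           60
2  South        18   Gizmo           54
3  South        20   Gizmo           60
4   West         2   Cable            6
5  South         3   Gizmo            9
6  South        16    Bolt           48
filter rows where discount_x3 <= 54:
  region  discount product  discount_x3
2  South        18   Gizmo           54
4   West         2   Cable            6
5  South         3   Gizmo            9
6  South        16    Bolt           48
take 3 rows with smallest discount:
  region  discount product  discount_x3
4   West         2   Cable            6
5  South         3   Gizmo            9
6  South        16    Bolt           48
group by region: max(discount_x3), mean(discount):
        discount_x3  discount
region                       
South            48       9.5
West              6       2.0
So loc['West', 'discount_x3'] = 6.

6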